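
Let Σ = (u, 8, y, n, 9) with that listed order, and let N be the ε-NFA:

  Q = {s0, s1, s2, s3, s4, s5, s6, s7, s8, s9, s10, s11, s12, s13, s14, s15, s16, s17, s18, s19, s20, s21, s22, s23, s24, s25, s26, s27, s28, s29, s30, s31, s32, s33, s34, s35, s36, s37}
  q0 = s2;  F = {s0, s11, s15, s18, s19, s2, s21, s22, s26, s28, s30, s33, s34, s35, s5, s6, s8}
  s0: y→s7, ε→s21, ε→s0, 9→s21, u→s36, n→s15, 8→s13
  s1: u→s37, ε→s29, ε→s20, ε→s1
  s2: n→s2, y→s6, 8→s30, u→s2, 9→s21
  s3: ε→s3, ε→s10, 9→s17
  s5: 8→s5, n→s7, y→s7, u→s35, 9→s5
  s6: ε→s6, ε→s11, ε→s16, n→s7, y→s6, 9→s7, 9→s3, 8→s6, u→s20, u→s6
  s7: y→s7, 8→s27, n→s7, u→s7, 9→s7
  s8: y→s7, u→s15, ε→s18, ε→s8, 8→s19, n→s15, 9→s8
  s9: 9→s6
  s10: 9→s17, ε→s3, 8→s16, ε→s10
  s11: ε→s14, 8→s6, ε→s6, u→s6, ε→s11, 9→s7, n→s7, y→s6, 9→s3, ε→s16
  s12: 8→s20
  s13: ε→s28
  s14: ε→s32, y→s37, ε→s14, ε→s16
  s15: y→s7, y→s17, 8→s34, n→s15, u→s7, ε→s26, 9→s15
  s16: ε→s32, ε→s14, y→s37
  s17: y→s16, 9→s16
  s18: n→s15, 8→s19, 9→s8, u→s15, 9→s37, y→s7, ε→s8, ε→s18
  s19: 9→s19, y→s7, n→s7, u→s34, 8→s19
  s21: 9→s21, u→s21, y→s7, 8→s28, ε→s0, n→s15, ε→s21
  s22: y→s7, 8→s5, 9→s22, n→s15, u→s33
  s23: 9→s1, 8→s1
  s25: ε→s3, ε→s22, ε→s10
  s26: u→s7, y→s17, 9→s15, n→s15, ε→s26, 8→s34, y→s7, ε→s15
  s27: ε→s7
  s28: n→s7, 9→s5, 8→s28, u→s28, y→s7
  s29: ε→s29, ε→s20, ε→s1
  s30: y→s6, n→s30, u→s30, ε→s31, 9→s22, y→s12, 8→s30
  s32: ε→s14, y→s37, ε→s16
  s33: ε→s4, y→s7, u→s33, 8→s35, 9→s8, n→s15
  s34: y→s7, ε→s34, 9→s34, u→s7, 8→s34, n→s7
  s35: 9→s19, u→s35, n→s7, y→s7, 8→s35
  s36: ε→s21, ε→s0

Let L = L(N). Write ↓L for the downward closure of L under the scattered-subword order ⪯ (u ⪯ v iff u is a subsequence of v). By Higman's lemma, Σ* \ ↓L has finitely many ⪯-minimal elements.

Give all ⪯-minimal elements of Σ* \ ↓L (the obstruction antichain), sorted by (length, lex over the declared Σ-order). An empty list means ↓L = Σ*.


|Q|=38, |F|=17, |δ|=155 (45 ε).
min D↑ (14 st, q0=0, F={5}): 0:u→0,8→1,y→2,n→0,9→3 1:u→1,8→1,y→2,n→1,9→4 2:u→2,8→2,y→2,n→5,9→5 3:u→3,8→6,y→5,n→7,9→3 4:u→8,8→9,y→5,n→7,9→4 5:u→5,8→5,y→5,n→5,9→5 6:u→6,8→6,y→5,n→5,9→9 7:u→5,8→10,y→5,n→7,9→7 8:u→8,8→11,y→5,n→7,9→12 9:u→11,8→9,y→5,n→5,9→9 10:u→5,8→10,y→5,n→5,9→10 11:u→11,8→11,y→5,n→5,9→13 12:u→7,8→13,y→5,n→7,9→12 13:u→10,8→13,y→5,n→5,9→13 (ε-aug+det+¬).
'yn': run [32, 13, 2] end={s27,s7} — reject; 2/2 single-dels accept.
'y9': N↓-sim [32, 13, 9] end={s10,s14,s16,s17,s27,s3,s32,s37,s7} rej; 2/2 deletions ∈↓L.
'9y': N↓-sim [32, 25, 7] end={s14,s16,s17,s27,s32,s37,s7} — reject; 2/2 deletions ∈↓L.
'98n': run [32, 25, 12, 2] end={s27,s7} ∉↓L; 3/3 single-dels accept.
'9nu': run [32, 25, 10, 2] end={s27,s7} rej; 3/3 deletions ∈↓L.
'89u9uu': N↓-sim [32, 28, 20, 16, 13, 10, 2] end={s27,s7} rej; 6/6 deletions ∈↓L.
6 words, ⪯-incomp.

A = [yn, y9, 9y, 98n, 9nu, 89u9uu].


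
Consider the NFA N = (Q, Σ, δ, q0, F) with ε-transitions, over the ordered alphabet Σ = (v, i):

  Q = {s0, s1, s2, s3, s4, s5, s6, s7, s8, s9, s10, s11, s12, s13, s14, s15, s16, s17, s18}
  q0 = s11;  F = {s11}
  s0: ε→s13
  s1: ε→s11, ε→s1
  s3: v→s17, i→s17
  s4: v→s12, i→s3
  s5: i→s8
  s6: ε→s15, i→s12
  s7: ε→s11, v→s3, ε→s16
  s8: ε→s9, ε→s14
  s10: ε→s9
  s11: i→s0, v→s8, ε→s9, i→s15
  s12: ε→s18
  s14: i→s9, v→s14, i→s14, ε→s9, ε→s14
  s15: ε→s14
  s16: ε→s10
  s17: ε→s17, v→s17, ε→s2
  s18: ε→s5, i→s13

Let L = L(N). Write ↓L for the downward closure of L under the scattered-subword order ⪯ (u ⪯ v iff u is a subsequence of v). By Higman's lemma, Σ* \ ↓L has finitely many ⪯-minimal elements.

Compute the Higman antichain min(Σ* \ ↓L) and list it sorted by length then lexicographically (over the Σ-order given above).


Antichain: [v, i].

|Q|=19, |F|=1, |δ|=33 (18 ε).
min D↑ (2 st, q0=0, F={1}): 0:v→1,i→1 1:v→1,i→1 [Hopcroft].
'v': run [7, 3] end={s14,s8,s9} ∉↓L; 1/1 del acc.
'i': |S_i|=[7, 5] end={s0,s13,s14,s15,s9} ∉↓L; 1/1 del acc.
2 minimals (antichain).


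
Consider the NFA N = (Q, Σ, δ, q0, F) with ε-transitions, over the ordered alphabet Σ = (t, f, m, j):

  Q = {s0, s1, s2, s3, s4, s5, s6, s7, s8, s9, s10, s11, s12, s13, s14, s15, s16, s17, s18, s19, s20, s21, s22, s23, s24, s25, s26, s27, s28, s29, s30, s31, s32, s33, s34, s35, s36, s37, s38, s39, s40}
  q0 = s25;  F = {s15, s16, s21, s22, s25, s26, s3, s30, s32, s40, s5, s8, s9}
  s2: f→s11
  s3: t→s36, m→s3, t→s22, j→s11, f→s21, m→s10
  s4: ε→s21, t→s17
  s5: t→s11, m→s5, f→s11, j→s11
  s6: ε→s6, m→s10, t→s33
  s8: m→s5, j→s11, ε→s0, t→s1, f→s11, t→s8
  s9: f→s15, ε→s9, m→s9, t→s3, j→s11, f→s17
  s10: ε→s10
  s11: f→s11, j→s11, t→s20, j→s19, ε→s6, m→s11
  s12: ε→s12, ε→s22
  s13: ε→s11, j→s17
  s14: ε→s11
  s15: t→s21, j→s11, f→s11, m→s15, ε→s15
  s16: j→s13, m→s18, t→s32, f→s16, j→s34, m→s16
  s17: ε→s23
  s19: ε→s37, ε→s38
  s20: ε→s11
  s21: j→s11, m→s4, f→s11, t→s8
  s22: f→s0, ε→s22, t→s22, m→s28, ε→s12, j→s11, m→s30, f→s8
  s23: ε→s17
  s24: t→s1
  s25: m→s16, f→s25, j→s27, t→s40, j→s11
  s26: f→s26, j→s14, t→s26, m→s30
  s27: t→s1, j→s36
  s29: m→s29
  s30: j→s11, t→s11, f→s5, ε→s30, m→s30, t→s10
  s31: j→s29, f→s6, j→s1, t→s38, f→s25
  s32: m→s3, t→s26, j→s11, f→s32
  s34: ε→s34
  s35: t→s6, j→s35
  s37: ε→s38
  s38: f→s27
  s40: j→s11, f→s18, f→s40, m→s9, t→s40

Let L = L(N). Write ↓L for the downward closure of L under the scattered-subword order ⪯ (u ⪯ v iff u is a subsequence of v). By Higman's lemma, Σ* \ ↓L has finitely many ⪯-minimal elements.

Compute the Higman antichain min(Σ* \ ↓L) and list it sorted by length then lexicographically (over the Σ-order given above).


min(Σ*\↓L) = [j, tmff, mttmt].

|Q|=41, |F|=13, |δ|=106 (21 ε).
min D↑ (14 st, q0=0, F={3}): 0:t→1,f→0,m→2,j→3 1:t→1,f→1,m→4,j→3 2:t→5,f→2,m→2,j→3 3:t→3,f→3,m→3,j→3 4:t→6,f→7,m→4,j→3 5:t→8,f→5,m→6,j→3 6:t→9,f→10,m→6,j→3 7:t→10,f→3,m→7,j→3 8:t→8,f→8,m→11,j→3 9:t→9,f→12,m→11,j→3 10:t→12,f→3,m→10,j→3 11:t→3,f→13,m→11,j→3 12:t→12,f→3,m→13,j→3 13:t→3,f→3,m→13,j→3 (ε-aug+det+¬).
'j': |S_i|=[34, 16] end={s1,s10,s11,s13,s14,s17,s19,s20,s23,s27,s33,s34,…} — reject; 1/1 single-dels accept.
'tmff': |S_i|=[34, 30, 25, 19, 11] end={s1,s10,s11,s19,s20,s27,s33,s36,s37,s38,s6} rej; 4/4 del acc.
'mttmt': |S_i|=[34, 32, 26, 22, 14, 11] end={s1,s10,s11,s19,s20,s27,s33,s36,s37,s38,s6} — reject; 5/5 deletions ∈↓L.
3 obstructions.


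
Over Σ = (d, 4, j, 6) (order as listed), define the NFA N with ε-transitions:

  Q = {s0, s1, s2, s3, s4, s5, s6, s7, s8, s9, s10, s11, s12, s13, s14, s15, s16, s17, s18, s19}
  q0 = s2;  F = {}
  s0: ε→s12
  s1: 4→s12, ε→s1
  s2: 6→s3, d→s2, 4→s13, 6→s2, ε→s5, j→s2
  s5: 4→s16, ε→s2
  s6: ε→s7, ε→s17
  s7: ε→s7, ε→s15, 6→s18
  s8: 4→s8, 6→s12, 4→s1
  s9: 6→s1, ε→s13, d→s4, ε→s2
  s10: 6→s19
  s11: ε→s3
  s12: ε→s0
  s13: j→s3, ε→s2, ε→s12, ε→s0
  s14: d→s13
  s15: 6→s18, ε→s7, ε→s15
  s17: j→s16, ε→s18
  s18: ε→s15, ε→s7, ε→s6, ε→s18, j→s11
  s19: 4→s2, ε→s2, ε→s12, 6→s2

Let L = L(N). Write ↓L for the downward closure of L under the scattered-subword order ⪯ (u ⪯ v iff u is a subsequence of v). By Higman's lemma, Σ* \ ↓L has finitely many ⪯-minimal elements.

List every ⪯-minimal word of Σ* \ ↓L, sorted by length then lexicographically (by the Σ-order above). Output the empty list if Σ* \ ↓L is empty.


|Q|=20, |F|=0, |δ|=45 (24 ε).
min D↑ (1 st, q0=0, F={0}): 0:d→0,4→0,j→0,6→0 [Hopcroft].
ε ∈ L(D↑) — L = ∅.

min(Σ*\↓L) = [ε].


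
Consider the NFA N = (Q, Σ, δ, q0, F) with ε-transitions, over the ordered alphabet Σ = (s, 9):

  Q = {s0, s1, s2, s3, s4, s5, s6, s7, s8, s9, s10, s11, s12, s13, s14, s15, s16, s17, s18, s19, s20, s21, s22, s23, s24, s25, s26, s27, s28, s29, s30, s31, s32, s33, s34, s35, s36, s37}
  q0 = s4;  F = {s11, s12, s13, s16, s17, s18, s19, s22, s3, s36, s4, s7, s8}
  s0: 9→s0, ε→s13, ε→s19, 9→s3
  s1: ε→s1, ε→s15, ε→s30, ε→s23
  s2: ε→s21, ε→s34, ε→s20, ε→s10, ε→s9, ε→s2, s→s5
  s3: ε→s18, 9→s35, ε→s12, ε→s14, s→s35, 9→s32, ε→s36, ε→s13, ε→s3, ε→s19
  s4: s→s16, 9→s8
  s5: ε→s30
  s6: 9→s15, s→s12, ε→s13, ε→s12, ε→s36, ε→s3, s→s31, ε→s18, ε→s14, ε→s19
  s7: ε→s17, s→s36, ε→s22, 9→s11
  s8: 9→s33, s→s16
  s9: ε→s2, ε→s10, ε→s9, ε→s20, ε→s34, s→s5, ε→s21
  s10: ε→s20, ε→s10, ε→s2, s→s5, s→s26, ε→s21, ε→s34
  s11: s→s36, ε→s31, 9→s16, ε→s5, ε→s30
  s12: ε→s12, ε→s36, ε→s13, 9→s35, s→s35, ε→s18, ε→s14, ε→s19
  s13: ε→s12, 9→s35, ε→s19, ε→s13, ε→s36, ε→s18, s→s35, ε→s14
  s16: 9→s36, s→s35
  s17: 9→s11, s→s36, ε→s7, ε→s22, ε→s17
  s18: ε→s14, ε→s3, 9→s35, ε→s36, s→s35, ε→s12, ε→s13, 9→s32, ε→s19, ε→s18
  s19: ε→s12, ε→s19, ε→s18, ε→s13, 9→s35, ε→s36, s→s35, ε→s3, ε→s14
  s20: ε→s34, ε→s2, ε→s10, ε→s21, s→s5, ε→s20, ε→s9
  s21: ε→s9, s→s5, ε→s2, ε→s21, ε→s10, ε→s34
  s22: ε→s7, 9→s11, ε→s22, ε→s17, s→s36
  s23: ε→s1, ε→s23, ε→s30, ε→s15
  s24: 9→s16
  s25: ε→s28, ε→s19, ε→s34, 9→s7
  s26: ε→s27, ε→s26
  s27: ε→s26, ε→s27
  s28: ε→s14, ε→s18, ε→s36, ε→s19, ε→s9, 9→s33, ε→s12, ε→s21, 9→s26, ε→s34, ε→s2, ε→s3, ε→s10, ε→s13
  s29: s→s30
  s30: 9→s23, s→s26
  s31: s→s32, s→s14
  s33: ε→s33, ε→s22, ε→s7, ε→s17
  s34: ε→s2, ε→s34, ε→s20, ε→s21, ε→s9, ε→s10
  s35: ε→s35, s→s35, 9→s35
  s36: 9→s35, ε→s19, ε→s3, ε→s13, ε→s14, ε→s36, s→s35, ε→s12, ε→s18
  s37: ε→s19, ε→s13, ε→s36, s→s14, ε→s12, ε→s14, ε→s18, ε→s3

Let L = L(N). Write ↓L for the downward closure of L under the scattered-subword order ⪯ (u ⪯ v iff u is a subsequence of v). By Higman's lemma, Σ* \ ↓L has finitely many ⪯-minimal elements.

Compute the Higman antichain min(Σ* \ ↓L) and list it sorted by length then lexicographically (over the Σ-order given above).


min(Σ*\↓L) = [ss, s99, 99s9, 9999s, 999999].

|Q|=38, |F|=13, |δ|=185 (134 ε).
min D↑ (7 st, q0=0, F={3}): 0:s→1,9→2 1:s→3,9→4 2:s→1,9→5 3:s→3,9→3 4:s→3,9→3 5:s→4,9→6 6:s→4,9→1 (ε-aug+det+¬).
'ss': run [25, 12, 1] end={s35} ∉↓L; 2/2 del acc.
's99': |S_i|=[25, 12, 9, 2] end={s32,s35} ∉↓L; 3/3 del acc.
'99s9': |S_i|=[25, 24, 23, 11, 2] end={s32,s35} — reject; 4/4 del acc.
'9999s': run [25, 24, 23, 19, 16, 3] end={s26,s27,s35} — reject; 5/5 deletions ∈↓L.
'999999': run [25, 24, 23, 19, 16, 15, 8] end={s1,s15,s23,s26,s27,s30,s32,s35} — reject; 6/6 single-dels accept.
5 words, ⪯-incomp.


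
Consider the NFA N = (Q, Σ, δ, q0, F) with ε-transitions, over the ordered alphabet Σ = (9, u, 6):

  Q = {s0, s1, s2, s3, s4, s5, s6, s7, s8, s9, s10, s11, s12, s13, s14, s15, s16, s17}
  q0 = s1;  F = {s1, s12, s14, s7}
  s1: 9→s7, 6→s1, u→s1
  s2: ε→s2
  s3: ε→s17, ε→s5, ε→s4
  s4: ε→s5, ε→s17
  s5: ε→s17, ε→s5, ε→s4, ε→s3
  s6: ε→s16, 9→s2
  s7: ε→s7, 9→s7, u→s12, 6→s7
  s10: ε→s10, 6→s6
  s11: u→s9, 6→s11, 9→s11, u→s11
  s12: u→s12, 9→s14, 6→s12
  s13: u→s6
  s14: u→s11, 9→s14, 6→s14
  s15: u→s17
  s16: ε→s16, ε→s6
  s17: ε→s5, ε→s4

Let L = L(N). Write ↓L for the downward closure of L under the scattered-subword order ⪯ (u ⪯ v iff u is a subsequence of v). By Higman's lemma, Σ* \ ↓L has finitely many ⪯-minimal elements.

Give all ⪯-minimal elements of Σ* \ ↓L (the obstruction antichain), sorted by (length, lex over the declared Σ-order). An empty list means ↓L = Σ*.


|Q|=18, |F|=4, |δ|=37 (17 ε).
min D↑ (5 st, q0=0, F={4}): 0:9→1,u→0,6→0 1:9→1,u→2,6→1 2:9→3,u→2,6→2 3:9→3,u→4,6→3 4:9→4,u→4,6→4.
'9u9u': run [6, 5, 4, 3, 2] end={s11,s9} rej; 4/4 single-dels accept.
1 words, ⪯-incomp.

A = [9u9u].


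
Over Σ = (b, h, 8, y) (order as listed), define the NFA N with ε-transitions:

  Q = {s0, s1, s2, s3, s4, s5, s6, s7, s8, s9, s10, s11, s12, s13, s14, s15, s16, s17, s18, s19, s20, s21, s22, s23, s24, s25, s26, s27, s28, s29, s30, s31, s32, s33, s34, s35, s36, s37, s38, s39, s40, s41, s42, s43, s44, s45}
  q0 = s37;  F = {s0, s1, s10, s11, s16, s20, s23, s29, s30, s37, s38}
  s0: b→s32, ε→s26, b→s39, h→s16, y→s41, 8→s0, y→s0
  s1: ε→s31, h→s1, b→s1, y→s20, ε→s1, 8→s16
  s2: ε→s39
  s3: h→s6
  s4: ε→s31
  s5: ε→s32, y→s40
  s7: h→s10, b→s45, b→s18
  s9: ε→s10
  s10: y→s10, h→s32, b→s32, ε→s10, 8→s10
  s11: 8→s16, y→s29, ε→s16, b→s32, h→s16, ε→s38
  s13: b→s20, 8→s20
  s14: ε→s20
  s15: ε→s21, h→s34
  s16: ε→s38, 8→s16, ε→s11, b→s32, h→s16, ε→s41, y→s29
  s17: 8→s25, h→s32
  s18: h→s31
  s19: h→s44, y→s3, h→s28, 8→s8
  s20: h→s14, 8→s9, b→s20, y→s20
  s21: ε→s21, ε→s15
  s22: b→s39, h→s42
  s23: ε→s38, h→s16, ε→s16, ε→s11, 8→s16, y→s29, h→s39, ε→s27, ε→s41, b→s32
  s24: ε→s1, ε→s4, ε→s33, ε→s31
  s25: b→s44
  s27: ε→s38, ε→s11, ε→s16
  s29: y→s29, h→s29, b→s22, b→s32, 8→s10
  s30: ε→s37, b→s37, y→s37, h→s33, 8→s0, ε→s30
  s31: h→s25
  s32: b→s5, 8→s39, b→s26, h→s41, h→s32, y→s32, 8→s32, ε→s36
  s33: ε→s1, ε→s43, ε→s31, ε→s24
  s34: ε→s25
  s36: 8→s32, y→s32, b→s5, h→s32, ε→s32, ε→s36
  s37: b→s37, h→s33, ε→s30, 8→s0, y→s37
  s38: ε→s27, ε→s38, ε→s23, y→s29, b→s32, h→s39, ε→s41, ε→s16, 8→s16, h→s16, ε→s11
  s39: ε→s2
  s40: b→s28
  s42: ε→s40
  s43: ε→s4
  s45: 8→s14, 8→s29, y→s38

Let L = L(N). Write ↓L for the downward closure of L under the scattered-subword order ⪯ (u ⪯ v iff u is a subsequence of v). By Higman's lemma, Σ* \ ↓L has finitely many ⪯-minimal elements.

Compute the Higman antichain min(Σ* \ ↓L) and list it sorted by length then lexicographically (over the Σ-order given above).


|Q|=46, |F|=11, |δ|=132 (49 ε).
min D↑ (8 st, q0=0, F={5}): 0:b→0,h→1,8→2,y→0 1:b→1,h→1,8→3,y→4 2:b→5,h→3,8→2,y→2 3:b→5,h→3,8→3,y→6 4:b→4,h→4,8→7,y→4 5:b→5,h→5,8→5,y→5 6:b→5,h→6,8→7,y→6 7:b→5,h→5,8→7,y→7.
'8b': N↓-sim [32, 20, 11] end={s2,s22,s26,s28,s32,s36,s39,s40,s41,s42,s5} rej; 2/2 del acc.
'hy8h': |S_i|=[32, 29, 16, 11, 9] end={s2,s26,s28,s32,s36,s39,s40,s41,s5} — reject; 4/4 single-dels accept.
2 obstructions.

Antichain: [8b, hy8h].


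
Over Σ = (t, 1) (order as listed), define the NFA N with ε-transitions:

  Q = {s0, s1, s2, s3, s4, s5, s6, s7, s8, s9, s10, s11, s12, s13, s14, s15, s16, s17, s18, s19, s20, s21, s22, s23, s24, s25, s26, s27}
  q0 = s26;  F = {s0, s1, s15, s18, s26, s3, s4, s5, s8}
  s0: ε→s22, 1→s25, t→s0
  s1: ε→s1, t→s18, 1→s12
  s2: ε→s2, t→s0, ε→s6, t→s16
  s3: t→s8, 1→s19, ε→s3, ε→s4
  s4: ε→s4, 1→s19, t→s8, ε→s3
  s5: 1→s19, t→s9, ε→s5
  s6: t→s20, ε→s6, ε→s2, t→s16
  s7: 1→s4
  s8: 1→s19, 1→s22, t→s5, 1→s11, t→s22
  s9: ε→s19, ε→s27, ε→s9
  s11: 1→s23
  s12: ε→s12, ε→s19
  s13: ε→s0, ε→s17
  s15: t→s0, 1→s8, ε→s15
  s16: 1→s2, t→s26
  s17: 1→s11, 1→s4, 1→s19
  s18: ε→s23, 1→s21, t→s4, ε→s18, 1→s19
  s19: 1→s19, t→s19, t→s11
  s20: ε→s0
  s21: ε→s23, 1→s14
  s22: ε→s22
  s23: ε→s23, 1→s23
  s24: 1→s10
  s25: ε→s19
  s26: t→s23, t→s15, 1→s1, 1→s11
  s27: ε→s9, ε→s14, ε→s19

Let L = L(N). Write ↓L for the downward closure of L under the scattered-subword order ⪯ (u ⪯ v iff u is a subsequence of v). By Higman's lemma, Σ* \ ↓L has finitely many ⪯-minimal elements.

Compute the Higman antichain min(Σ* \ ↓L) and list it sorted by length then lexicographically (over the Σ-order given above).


|Q|=28, |F|=9, |δ|=70 (29 ε).
min D↑ (9 st, q0=0, F={6}): 0:t→1,1→2 1:t→3,1→4 2:t→5,1→6 3:t→3,1→6 4:t→7,1→6 5:t→8,1→6 6:t→6,1→6 7:t→6,1→6 8:t→4,1→6.
'11': |S_i|=[19, 16, 7] end={s11,s12,s14,s19,s21,s22,s23} ∉↓L; 2/2 del acc.
'tt1': run [19, 16, 13, 5] end={s11,s19,s22,s23,s25} rej; 3/3 deletions ∈↓L.
't1tt': run [19, 16, 11, 8, 6] end={s11,s14,s19,s23,s27,s9} rej; 4/4 deletions ∈↓L.
'1ttttt': run [19, 16, 13, 11, 9, 8, 6] end={s11,s14,s19,s23,s27,s9} — reject; 6/6 deletions ∈↓L.
4 minimals (antichain).

Antichain: [11, tt1, t1tt, 1ttttt].


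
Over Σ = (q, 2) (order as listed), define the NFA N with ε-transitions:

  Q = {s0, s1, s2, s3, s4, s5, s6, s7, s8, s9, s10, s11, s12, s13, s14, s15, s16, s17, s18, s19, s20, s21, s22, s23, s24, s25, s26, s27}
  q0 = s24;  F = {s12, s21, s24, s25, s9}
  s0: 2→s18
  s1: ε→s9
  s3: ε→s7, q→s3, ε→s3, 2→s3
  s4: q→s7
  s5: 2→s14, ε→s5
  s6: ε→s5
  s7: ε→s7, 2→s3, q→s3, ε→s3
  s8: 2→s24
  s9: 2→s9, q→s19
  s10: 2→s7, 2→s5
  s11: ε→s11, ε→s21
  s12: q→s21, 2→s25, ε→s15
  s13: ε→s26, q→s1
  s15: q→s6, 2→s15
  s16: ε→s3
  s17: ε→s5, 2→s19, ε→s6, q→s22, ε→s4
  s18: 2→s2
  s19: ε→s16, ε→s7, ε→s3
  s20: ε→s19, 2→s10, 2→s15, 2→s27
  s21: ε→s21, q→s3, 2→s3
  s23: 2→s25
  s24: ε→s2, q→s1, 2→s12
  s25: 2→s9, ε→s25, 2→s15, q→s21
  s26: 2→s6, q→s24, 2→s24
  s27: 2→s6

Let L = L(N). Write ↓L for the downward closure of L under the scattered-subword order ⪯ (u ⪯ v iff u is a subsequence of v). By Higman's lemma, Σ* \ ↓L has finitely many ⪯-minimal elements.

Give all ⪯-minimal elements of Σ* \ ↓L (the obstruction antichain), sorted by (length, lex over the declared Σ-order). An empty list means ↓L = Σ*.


|Q|=28, |F|=5, |δ|=57 (22 ε).
min D↑ (6 st, q0=0, F={3}): 0:q→1,2→2 1:q→3,2→1 2:q→4,2→5 3:q→3,2→3 4:q→3,2→3 5:q→4,2→1.
'qq': N↓-sim [15, 10, 4] end={s16,s19,s3,s7} ∉↓L; 2/2 single-dels accept.
'2q2': run [15, 12, 8, 3] end={s14,s3,s7} ∉↓L; 3/3 single-dels accept.
'222q': |S_i|=[15, 12, 11, 9, 7] end={s14,s16,s19,s3,s5,s6,s7} — reject; 4/4 single-dels accept.
3 obstructions.

Antichain: [qq, 2q2, 222q].


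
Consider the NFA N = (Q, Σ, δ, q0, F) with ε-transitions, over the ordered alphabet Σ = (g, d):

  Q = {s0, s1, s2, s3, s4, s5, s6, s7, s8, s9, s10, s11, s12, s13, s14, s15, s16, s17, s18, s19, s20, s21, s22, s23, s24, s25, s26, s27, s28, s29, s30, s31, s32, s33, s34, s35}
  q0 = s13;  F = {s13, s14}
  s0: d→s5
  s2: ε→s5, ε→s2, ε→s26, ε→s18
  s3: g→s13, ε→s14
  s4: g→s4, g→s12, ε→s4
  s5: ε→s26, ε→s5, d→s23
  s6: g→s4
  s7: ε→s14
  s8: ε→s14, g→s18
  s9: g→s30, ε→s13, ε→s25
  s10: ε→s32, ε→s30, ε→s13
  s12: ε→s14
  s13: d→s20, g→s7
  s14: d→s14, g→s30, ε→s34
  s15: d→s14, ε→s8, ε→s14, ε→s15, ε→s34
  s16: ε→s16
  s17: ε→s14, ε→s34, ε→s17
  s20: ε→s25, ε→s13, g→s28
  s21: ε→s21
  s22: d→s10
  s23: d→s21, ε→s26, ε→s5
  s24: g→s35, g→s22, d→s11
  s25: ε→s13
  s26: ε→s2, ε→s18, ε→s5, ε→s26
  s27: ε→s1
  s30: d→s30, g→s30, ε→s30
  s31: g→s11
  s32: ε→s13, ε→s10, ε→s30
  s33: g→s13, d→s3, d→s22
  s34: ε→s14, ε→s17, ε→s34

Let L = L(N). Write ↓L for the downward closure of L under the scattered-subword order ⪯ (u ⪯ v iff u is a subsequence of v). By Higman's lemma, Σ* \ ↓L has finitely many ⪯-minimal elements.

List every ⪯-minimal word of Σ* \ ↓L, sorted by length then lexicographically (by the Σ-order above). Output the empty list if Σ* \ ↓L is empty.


Antichain: [gg].

|Q|=36, |F|=2, |δ|=68 (43 ε).
min D↑ (3 st, q0=0, F={2}): 0:g→1,d→0 1:g→2,d→1 2:g→2,d→2 (ε-aug+det+¬).
'gg': |S_i|=[9, 6, 1] end={s30} rej; 2/2 del acc.
1 words, ⪯-incomp.


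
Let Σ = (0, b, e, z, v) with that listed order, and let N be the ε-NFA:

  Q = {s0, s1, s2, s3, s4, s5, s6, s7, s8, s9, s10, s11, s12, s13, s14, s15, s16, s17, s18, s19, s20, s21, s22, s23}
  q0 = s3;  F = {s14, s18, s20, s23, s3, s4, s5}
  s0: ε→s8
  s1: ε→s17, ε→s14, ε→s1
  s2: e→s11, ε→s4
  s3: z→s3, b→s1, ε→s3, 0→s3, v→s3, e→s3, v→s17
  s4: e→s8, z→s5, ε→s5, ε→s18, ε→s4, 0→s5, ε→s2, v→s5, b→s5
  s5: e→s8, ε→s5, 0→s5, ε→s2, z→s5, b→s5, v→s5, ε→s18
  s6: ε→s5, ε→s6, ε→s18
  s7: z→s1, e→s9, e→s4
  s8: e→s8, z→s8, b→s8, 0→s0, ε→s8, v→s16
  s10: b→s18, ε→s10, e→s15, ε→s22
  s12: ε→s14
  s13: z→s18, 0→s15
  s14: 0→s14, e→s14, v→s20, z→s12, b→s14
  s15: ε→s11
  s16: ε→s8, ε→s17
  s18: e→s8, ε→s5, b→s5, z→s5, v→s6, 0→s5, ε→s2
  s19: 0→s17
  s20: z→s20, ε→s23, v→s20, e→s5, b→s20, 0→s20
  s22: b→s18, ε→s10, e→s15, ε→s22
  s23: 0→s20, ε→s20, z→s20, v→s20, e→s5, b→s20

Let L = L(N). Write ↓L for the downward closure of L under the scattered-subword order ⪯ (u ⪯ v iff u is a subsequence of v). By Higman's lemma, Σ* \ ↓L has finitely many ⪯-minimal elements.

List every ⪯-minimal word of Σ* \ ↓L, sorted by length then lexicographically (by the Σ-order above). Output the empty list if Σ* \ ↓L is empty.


|Q|=24, |F|=7, |δ|=81 (29 ε).
min D↑ (5 st, q0=0, F={4}): 0:0→0,b→1,e→0,z→0,v→0 1:0→1,b→1,e→1,z→1,v→2 2:0→2,b→2,e→3,z→2,v→2 3:0→3,b→3,e→4,z→3,v→3 4:0→4,b→4,e→4,z→4,v→4 (ε-aug+det+¬).
'bvee': |S_i|=[16, 15, 12, 10, 5] end={s0,s11,s16,s17,s8} ∉↓L; 4/4 del acc.
1 obstructions.

Antichain: [bvee].


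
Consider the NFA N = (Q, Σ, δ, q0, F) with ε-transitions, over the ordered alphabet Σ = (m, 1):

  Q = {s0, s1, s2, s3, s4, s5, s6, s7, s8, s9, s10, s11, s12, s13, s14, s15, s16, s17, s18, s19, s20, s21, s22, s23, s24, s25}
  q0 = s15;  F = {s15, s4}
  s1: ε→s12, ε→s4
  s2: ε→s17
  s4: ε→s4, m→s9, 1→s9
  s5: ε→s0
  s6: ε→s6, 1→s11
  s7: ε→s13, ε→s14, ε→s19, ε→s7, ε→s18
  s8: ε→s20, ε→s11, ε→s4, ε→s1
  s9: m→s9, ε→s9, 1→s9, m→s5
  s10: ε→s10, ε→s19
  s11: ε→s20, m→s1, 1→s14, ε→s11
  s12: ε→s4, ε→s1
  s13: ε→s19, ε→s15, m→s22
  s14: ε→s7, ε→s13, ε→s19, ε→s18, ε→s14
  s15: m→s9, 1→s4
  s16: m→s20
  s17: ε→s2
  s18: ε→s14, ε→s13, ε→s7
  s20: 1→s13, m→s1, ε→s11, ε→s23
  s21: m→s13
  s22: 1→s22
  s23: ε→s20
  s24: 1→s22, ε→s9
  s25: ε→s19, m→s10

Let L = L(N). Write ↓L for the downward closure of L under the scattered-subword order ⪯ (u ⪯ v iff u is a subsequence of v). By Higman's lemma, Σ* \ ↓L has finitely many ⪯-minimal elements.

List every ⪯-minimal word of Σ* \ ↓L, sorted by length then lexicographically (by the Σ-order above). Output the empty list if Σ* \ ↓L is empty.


|Q|=26, |F|=2, |δ|=56 (38 ε).
min D↑ (3 st, q0=0, F={1}): 0:m→1,1→2 1:m→1,1→1 2:m→1,1→1.
'm': N↓-sim [5, 3] end={s0,s5,s9} rej; 1/1 deletions ∈↓L.
'11': N↓-sim [5, 4, 3] end={s0,s5,s9} — reject; 2/2 deletions ∈↓L.
2 minimals (antichain).

min(Σ*\↓L) = [m, 11].


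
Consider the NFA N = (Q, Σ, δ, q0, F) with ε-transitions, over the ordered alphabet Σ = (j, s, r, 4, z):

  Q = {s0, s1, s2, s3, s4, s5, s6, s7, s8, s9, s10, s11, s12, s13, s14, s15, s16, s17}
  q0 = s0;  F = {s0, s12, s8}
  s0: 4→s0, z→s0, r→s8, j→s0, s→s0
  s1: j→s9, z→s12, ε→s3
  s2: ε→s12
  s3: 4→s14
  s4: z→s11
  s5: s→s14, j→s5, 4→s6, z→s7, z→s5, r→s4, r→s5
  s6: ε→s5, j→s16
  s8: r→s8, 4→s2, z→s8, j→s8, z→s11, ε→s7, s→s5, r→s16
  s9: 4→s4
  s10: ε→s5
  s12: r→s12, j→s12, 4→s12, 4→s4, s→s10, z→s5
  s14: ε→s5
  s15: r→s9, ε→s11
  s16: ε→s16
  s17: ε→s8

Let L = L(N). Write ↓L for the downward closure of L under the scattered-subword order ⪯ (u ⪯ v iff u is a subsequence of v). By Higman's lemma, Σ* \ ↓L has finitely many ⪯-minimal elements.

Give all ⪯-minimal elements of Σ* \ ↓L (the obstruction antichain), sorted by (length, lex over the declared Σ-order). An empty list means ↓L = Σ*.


min(Σ*\↓L) = [rs, r4z].

|Q|=18, |F|=3, |δ|=41 (9 ε).
min D↑ (4 st, q0=0, F={2}): 0:j→0,s→0,r→1,4→0,z→0 1:j→1,s→2,r→1,4→3,z→1 2:j→2,s→2,r→2,4→2,z→2 3:j→3,s→2,r→3,4→3,z→2.
'rs': run [12, 11, 8] end={s10,s11,s14,s16,s4,s5,s6,s7} — reject; 2/2 single-dels accept.
'r4z': N↓-sim [12, 11, 10, 7] end={s11,s14,s16,s4,s5,s6,s7} ∉↓L; 3/3 del acc.
2 words, ⪯-incomp.


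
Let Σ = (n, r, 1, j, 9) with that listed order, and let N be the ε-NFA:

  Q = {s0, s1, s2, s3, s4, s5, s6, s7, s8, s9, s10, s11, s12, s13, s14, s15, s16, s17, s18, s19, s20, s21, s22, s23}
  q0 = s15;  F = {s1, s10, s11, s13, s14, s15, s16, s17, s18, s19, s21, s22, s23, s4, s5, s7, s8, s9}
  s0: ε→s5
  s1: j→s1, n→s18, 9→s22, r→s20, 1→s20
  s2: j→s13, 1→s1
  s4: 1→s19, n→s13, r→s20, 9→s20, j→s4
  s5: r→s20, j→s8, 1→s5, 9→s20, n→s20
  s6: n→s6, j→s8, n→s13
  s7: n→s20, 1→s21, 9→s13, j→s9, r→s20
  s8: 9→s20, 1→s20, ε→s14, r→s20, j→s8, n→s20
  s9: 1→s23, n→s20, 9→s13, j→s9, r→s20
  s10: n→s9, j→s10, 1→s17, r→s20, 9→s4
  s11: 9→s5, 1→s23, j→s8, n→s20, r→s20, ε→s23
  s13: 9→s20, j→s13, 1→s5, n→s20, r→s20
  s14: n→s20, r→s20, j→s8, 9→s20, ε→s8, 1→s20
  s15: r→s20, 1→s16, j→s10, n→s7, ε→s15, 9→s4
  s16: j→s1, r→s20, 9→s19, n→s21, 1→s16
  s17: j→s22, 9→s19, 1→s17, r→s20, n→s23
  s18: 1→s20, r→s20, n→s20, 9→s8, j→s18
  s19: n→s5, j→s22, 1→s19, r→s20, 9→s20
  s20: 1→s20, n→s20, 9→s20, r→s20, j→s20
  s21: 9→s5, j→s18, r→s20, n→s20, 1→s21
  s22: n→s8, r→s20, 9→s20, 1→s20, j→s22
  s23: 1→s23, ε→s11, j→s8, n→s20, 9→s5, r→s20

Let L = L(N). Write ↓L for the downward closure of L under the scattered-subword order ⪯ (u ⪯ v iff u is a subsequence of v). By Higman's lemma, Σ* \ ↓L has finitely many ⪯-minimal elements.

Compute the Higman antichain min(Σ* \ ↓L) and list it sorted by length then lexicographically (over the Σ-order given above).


A = [r, nn, 99, 1j1, j1j9].

|Q|=24, |F|=18, |δ|=106 (6 ε).
min D↑ (17 st, q0=0, F={2}): 0:n→1,r→2,1→3,j→4,9→5 1:n→2,r→2,1→6,j→7,9→8 2:n→2,r→2,1→2,j→2,9→2 3:n→6,r→2,1→3,j→9,9→10 4:n→7,r→2,1→11,j→4,9→5 5:n→8,r→2,1→10,j→5,9→2 6:n→2,r→2,1→6,j→12,9→13 7:n→2,r→2,1→14,j→7,9→8 8:n→2,r→2,1→13,j→8,9→2 9:n→12,r→2,1→2,j→9,9→15 10:n→13,r→2,1→10,j→15,9→2 11:n→14,r→2,1→11,j→15,9→10 12:n→2,r→2,1→2,j→12,9→16 13:n→2,r→2,1→13,j→16,9→2 14:n→2,r→2,1→14,j→16,9→13 15:n→16,r→2,1→2,j→15,9→2 16:n→2,r→2,1→2,j→16,9→2 [Hopcroft].
'r': N↓-sim [19, 1] end={s20} ∉↓L; 1/1 deletions ∈↓L.
'nn': N↓-sim [19, 11, 1] end={s20} rej; 2/2 deletions ∈↓L.
'99': |S_i|=[19, 8, 1] end={s20} — reject; 2/2 deletions ∈↓L.
'1j1': run [19, 13, 6, 1] end={s20} ∉↓L; 3/3 single-dels accept.
'j1j9': |S_i|=[19, 15, 9, 4, 1] end={s20} rej; 4/4 del acc.
5 obstructions.


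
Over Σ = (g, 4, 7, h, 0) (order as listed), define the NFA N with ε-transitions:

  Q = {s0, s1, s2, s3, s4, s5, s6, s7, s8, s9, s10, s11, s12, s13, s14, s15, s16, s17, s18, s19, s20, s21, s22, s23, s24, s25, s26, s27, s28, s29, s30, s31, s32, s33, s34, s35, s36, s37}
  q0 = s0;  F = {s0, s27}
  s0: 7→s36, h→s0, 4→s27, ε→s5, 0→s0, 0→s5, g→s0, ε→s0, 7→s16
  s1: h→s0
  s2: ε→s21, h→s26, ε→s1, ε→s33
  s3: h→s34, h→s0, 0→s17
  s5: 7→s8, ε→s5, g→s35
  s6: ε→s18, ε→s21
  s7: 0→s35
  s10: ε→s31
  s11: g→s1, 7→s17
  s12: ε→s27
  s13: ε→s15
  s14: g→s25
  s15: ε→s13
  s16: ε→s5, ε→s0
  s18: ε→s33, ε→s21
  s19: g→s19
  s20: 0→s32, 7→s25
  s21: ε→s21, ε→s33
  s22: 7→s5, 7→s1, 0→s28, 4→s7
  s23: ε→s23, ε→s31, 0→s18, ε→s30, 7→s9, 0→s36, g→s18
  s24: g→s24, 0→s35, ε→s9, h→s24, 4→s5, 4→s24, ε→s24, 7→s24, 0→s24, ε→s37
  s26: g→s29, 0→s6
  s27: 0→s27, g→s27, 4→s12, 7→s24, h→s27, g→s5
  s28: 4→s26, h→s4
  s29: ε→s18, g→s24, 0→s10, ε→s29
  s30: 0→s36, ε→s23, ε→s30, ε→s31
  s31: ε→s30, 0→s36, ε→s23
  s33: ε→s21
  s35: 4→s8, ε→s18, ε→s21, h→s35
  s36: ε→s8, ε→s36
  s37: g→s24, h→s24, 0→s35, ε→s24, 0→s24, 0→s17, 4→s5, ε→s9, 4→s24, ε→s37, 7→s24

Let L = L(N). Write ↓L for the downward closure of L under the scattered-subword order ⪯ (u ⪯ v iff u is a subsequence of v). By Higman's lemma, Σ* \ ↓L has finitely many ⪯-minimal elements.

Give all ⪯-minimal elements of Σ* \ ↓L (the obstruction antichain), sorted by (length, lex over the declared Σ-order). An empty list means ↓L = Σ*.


|Q|=38, |F|=2, |δ|=99 (39 ε).
min D↑ (3 st, q0=0, F={2}): 0:g→0,4→1,7→0,h→0,0→0 1:g→1,4→1,7→2,h→1,0→1 2:g→2,4→2,7→2,h→2,0→2 [Hopcroft].
'47': |S_i|=[15, 12, 10] end={s17,s18,s21,s24,s33,s35,s37,s5,s8,s9} ∉↓L; 2/2 del acc.
1 obstructions.

A = [47].


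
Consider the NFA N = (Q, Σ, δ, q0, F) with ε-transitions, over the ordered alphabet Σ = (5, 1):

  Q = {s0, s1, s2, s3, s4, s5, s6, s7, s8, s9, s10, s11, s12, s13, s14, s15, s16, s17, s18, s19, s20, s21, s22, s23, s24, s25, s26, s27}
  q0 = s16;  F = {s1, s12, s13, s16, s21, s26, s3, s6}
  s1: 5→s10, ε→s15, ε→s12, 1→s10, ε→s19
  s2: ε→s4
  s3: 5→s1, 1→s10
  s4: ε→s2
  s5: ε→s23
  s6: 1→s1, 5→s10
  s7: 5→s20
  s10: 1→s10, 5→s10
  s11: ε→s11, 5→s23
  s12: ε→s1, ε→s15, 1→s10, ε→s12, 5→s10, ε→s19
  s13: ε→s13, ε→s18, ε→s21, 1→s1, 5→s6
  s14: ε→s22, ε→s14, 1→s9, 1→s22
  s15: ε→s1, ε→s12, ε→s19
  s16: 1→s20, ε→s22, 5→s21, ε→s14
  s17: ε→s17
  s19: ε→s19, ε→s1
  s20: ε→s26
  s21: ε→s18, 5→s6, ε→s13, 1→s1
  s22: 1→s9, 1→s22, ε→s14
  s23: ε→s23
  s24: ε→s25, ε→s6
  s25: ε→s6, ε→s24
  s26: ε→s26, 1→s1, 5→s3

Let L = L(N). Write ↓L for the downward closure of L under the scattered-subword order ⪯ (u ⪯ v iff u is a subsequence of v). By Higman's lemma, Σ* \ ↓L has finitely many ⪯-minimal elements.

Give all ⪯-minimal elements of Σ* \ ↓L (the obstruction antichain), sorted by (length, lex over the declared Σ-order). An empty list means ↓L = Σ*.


|Q|=28, |F|=8, |δ|=58 (34 ε).
min D↑ (7 st, q0=0, F={6}): 0:5→1,1→2 1:5→3,1→4 2:5→5,1→4 3:5→6,1→4 4:5→6,1→6 5:5→4,1→6 6:5→6,1→6 [Hopcroft].
'555': N↓-sim [16, 10, 6, 1] end={s10} rej; 3/3 deletions ∈↓L.
'515': run [16, 10, 5, 1] end={s10} — reject; 3/3 single-dels accept.
'511': N↓-sim [16, 10, 5, 1] end={s10} — reject; 3/3 single-dels accept.
'151': N↓-sim [16, 11, 6, 1] end={s10} — reject; 3/3 del acc.
'115': run [16, 11, 8, 1] end={s10} rej; 3/3 single-dels accept.
'111': N↓-sim [16, 11, 8, 4] end={s10,s14,s22,s9} ∉↓L; 3/3 single-dels accept.
6 minimals (antichain).

Antichain: [555, 515, 511, 151, 115, 111].


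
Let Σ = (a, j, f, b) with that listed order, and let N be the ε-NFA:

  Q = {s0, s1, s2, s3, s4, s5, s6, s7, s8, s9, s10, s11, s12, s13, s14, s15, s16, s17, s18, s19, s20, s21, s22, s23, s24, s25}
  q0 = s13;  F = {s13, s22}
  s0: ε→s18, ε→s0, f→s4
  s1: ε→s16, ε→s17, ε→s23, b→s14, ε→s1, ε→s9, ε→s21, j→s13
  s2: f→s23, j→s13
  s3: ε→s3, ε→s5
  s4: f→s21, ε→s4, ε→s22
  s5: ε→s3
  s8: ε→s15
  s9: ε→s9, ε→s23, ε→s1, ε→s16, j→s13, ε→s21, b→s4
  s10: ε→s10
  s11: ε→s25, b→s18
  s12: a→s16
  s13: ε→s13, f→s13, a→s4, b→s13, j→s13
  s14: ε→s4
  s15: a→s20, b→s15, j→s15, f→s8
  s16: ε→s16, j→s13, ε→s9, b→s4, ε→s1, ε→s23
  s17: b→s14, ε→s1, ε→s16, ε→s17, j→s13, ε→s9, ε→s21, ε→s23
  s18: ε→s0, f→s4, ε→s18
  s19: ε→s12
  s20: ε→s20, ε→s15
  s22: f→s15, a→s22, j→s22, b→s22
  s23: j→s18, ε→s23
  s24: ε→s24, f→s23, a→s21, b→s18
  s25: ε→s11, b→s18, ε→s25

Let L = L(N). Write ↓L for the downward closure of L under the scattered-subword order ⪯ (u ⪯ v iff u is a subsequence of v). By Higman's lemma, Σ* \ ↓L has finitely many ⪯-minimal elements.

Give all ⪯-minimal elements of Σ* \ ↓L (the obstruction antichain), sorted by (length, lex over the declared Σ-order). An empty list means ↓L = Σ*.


Antichain: [af].

|Q|=26, |F|=2, |δ|=74 (42 ε).
min D↑ (3 st, q0=0, F={2}): 0:a→1,j→0,f→0,b→0 1:a→1,j→1,f→2,b→1 2:a→2,j→2,f→2,b→2 [Hopcroft].
'af': run [7, 6, 4] end={s15,s20,s21,s8} — reject; 2/2 single-dels accept.
1 minimals (antichain).


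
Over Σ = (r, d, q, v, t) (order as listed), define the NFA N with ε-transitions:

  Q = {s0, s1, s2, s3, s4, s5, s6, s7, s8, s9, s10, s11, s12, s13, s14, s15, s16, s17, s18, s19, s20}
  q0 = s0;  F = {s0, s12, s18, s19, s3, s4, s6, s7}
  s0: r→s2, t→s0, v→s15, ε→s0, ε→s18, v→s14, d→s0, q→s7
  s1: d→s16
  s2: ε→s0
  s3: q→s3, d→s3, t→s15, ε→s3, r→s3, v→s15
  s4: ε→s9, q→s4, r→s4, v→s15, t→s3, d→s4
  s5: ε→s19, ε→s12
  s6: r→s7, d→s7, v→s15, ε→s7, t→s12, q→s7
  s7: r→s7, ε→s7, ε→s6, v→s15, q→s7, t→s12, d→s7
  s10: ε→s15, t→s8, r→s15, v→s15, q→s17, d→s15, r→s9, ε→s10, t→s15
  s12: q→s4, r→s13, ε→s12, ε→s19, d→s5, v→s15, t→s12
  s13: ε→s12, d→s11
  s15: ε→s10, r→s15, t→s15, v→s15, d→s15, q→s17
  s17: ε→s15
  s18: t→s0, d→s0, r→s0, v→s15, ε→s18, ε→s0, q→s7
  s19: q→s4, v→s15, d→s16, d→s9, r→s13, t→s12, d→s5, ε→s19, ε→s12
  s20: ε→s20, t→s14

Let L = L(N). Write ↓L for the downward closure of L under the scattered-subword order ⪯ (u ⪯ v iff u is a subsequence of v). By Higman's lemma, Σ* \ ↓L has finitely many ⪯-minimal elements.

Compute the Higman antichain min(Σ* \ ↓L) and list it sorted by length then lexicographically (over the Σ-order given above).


Antichain: [v, qtqtt].

|Q|=21, |F|=8, |δ|=80 (22 ε).
min D↑ (6 st, q0=0, F={2}): 0:r→0,d→0,q→1,v→2,t→0 1:r→1,d→1,q→1,v→2,t→3 2:r→2,d→2,q→2,v→2,t→2 3:r→3,d→3,q→4,v→2,t→3 4:r→4,d→4,q→4,v→2,t→5 5:r→5,d→5,q→5,v→2,t→2 [Hopcroft].
'v': N↓-sim [19, 6] end={s10,s14,s15,s17,s8,s9} ∉↓L; 1/1 single-dels accept.
'qtqtt': N↓-sim [19, 15, 13, 7, 6, 5] end={s10,s15,s17,s8,s9} ∉↓L; 5/5 single-dels accept.
2 obstructions.


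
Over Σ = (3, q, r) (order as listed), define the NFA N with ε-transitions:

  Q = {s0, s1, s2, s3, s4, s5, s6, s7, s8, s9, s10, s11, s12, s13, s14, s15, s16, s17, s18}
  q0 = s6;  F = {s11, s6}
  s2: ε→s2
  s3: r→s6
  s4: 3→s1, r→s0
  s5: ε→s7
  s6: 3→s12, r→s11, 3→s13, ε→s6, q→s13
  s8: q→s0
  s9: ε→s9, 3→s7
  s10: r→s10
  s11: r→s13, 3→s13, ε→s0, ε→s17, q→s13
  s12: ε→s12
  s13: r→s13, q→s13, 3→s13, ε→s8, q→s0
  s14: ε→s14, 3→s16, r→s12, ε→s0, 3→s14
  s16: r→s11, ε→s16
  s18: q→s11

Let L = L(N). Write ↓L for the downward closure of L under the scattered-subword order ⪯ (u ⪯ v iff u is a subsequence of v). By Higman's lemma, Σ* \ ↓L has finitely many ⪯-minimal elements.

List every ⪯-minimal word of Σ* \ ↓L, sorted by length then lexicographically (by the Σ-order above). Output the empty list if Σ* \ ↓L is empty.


Antichain: [3, q, rr].

|Q|=19, |F|=2, |δ|=33 (11 ε).
min D↑ (3 st, q0=0, F={1}): 0:3→1,q→1,r→2 1:3→1,q→1,r→1 2:3→1,q→1,r→1.
'3': |S_i|=[7, 4] end={s0,s12,s13,s8} — reject; 1/1 single-dels accept.
'q': run [7, 3] end={s0,s13,s8} rej; 1/1 deletions ∈↓L.
'rr': N↓-sim [7, 5, 3] end={s0,s13,s8} ∉↓L; 2/2 single-dels accept.
3 minimals (antichain).


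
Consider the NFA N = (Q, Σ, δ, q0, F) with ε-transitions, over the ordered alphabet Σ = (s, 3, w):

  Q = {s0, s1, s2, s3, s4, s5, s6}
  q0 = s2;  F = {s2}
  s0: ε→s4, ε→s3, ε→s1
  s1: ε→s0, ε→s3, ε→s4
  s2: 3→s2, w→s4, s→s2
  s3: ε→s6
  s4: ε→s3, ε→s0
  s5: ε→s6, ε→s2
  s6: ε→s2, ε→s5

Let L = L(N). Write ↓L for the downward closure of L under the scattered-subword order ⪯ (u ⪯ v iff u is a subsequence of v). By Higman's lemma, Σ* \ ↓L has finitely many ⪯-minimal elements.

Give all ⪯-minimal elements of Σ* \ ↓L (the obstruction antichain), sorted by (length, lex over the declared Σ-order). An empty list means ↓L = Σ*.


|Q|=7, |F|=1, |δ|=16 (13 ε).
min D↑ (1 st, q0=0, F={}): 0:s→0,3→0,w→0 (ε-aug+det+¬).
L(D↑) = ∅; no obstructions.

min(Σ*\↓L) = [].


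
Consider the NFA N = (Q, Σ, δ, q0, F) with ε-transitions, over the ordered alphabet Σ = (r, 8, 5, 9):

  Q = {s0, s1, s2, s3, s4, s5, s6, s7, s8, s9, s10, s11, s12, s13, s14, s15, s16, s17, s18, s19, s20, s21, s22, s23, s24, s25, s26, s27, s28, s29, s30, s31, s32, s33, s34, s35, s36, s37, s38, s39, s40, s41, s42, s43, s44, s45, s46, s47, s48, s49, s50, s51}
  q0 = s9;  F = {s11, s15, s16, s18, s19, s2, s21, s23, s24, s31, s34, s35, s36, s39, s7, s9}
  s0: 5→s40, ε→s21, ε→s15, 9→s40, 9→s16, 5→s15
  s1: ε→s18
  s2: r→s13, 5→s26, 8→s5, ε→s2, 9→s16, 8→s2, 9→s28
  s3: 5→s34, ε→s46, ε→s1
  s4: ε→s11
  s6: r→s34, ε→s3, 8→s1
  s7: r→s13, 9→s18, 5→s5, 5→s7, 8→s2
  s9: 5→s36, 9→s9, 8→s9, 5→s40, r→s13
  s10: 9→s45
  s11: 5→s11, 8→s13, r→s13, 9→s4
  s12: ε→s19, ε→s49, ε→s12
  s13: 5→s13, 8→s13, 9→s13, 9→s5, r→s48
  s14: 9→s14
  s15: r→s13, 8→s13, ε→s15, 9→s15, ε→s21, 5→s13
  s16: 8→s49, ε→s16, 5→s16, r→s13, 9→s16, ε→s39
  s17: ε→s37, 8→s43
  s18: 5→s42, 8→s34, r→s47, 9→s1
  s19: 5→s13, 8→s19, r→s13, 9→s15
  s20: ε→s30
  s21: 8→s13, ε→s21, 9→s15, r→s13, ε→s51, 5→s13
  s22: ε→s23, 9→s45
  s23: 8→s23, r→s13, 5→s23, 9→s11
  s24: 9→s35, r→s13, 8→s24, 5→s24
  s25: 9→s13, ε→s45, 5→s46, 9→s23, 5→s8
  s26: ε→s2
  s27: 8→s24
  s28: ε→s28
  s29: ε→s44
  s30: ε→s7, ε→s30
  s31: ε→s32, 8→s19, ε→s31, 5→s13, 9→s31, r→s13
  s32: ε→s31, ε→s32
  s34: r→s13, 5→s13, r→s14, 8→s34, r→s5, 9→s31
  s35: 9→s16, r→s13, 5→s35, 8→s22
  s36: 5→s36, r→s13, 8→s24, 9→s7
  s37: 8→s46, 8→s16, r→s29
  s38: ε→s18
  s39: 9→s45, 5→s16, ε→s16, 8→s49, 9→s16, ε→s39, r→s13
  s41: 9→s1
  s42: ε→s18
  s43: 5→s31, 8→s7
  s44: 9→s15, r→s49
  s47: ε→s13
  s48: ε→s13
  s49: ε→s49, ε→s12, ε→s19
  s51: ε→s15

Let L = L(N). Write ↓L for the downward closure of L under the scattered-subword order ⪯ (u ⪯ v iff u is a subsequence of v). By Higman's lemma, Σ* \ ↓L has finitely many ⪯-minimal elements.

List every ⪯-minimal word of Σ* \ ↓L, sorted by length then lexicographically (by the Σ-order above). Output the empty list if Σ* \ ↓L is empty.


Antichain: [r, 59985, 589898].

|Q|=52, |F|=16, |δ|=140 (40 ε).
min D↑ (15 st, q0=0, F={1}): 0:r→1,8→0,5→2,9→0 1:r→1,8→1,5→1,9→1 2:r→1,8→3,5→2,9→4 3:r→1,8→3,5→3,9→5 4:r→1,8→6,5→4,9→7 5:r→1,8→8,5→5,9→9 6:r→1,8→6,5→6,9→9 7:r→1,8→10,5→7,9→7 8:r→1,8→8,5→8,9→11 9:r→1,8→12,5→9,9→9 10:r→1,8→10,5→1,9→13 11:r→1,8→1,5→11,9→11 12:r→1,8→12,5→1,9→14 13:r→1,8→12,5→1,9→13 14:r→1,8→1,5→1,9→14 [Hopcroft].
'r': N↓-sim [33, 5] end={s13,s14,s47,s48,s5} — reject; 1/1 deletions ∈↓L.
'59985': N↓-sim [33, 32, 29, 23, 13, 3] end={s13,s48,s5} rej; 5/5 single-dels accept.
'589898': |S_i|=[33, 32, 25, 21, 14, 9, 3] end={s13,s48,s5} ∉↓L; 6/6 del acc.
3 obstructions.
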